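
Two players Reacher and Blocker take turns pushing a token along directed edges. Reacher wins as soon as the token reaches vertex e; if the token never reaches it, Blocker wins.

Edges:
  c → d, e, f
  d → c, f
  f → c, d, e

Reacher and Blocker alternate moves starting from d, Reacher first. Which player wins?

Track states (vertex, player-to-move).
A0 = {(e,Reacher), (e,Blocker)}
A1: add {(c,Reacher), (f,Reacher)}.
A2: add {(d,Blocker)}.
A3 = A2; e.g. (c,Blocker) stays out. (d,Reacher) never enters ⇒ Blocker avoids the target.

Blocker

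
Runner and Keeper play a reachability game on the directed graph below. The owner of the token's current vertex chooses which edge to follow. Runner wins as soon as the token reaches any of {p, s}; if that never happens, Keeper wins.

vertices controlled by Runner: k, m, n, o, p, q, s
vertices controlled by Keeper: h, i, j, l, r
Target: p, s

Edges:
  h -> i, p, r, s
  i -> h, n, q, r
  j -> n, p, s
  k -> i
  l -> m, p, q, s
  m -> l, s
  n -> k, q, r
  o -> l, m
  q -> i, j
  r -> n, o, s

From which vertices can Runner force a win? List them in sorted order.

A0 = {p, s}
A1: add {m} — m (Runner) has m→s.
A2: add {o} — o (Runner) has o→m.
A3 = A2; e.g. h (Keeper) can still go to i. Fixed point.
Runner's winning region = {m, o, p, s}.

m, o, p, s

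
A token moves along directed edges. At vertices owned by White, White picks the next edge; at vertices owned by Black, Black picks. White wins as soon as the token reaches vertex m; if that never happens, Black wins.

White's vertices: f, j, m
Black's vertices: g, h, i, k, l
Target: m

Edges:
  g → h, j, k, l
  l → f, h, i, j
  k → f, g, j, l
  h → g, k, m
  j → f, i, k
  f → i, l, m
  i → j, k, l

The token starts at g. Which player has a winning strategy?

A0 = {m}
A1: add {f} — f (White) has f→m.
A2: add {j} — j (White) has j→f.
A3 = A2; e.g. g (Black) can still go to h. Fixed point.
g never enters the attractor, so Black can avoid the target forever.

Black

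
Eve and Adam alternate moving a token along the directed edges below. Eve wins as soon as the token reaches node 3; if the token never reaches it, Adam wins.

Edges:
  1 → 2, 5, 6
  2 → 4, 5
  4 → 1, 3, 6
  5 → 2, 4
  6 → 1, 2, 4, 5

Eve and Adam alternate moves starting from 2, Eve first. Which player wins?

Track states (vertex, player-to-move).
A0 = {(3,Eve), (3,Adam)}
A1: add {(4,Eve)}.
A2 = A1; e.g. (1,Eve) stays out. (2,Eve) never enters ⇒ Adam avoids the target.

Adam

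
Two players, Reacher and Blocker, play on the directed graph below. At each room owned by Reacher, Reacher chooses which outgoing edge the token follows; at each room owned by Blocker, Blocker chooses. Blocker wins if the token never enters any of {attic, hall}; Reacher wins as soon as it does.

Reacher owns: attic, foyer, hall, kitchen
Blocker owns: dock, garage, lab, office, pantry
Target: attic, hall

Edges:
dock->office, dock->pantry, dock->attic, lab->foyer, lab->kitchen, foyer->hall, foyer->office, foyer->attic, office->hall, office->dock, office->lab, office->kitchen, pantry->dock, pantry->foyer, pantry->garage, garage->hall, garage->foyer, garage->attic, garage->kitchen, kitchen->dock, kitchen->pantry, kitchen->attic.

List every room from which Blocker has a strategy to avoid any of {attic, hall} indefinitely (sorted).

dock, office, pantry

A0 = {attic, hall}
A1: add {foyer, kitchen} — foyer (Reacher) has foyer→hall; kitchen (Reacher) has kitchen→attic.
A2: add {garage, lab} — lab (Blocker): all of {foyer, kitchen} already in; garage (Blocker): all of {hall, foyer, attic, kitchen} already in.
A3 = A2; e.g. dock (Blocker) can still go to office. Fixed point.
Reacher's attractor = {attic, foyer, garage, hall, kitchen, lab}; Blocker avoids the target exactly from the complement.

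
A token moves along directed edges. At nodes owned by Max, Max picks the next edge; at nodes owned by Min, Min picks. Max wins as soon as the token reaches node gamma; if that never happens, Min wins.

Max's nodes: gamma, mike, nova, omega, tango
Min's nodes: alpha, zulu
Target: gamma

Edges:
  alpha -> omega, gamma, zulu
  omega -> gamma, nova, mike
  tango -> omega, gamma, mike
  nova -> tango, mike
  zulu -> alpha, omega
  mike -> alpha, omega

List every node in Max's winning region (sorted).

gamma, mike, nova, omega, tango

A0 = {gamma}
A1: add {omega, tango} — omega (Max) has omega→gamma; tango (Max) has tango→gamma.
A2: add {mike, nova} — nova (Max) has nova→tango; mike (Max) has mike→omega.
A3 = A2; e.g. alpha (Min) can still go to zulu. Fixed point.
Max's winning region = {gamma, mike, nova, omega, tango}.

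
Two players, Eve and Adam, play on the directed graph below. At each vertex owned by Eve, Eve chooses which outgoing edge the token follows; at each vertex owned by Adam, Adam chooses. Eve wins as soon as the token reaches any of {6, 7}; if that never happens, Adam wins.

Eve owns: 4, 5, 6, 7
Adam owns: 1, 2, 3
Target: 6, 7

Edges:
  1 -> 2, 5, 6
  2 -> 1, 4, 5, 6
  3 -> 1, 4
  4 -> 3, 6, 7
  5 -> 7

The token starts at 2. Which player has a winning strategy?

Adam

A0 = {6, 7}
A1: add {4, 5} — 4 (Eve) has 4→6; 5 (Eve) has 5→7.
A2 = A1; e.g. 1 (Adam) can still go to 2. Fixed point.
2 never enters the attractor, so Adam can avoid the target forever.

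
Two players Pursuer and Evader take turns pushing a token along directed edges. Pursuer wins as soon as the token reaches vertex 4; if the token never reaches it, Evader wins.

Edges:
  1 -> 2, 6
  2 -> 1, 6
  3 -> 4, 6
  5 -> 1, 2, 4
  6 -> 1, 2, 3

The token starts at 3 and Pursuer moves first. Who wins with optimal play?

Pursuer

Track states (vertex, player-to-move).
A0 = {(4,Pursuer), (4,Evader)}
A1: add {(3,Pursuer), (5,Pursuer)}.
(3,Pursuer) ∈ A1 ⇒ Pursuer forces the target.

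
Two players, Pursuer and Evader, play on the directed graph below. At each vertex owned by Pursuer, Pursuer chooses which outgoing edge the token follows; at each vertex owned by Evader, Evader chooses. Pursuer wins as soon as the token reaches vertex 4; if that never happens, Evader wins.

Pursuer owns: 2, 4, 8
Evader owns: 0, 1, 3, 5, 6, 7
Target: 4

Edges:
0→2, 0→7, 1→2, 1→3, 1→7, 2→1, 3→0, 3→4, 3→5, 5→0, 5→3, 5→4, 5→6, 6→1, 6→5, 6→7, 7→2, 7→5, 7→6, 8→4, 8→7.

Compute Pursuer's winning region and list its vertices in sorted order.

4, 8

A0 = {4}
A1: add {8} — 8 (Pursuer) has 8→4.
A2 = A1; e.g. 0 (Evader) can still go to 2. Fixed point.
Pursuer's winning region = {4, 8}.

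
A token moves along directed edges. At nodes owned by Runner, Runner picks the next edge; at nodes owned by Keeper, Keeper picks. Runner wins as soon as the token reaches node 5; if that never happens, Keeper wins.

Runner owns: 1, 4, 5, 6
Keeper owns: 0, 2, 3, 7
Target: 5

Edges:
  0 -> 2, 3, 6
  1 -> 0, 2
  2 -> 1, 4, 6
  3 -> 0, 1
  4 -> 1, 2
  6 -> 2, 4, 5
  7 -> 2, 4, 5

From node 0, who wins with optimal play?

A0 = {5}
A1: add {6} — 6 (Runner) has 6→5.
A2 = A1; e.g. 0 (Keeper) can still go to 2. Fixed point.
0 never enters the attractor, so Keeper can avoid the target forever.

Keeper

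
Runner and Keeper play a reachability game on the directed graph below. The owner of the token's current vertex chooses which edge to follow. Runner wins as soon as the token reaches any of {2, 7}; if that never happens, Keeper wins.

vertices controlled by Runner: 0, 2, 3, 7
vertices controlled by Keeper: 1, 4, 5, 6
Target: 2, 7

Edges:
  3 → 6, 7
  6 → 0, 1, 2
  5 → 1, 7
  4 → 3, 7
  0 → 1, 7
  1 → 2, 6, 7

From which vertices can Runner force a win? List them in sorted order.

A0 = {2, 7}
A1: add {0, 3} — 0 (Runner) has 0→7; 3 (Runner) has 3→7.
A2: add {4} — 4 (Keeper): all of {3, 7} already in.
A3 = A2; e.g. 1 (Keeper) can still go to 6. Fixed point.
Runner's winning region = {0, 2, 3, 4, 7}.

0, 2, 3, 4, 7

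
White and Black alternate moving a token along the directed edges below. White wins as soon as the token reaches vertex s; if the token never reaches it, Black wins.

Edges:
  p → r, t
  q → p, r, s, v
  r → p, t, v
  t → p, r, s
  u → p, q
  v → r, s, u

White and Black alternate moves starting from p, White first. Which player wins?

Black

Track states (vertex, player-to-move).
A0 = {(s,White), (s,Black)}
A1: add {(q,White), (t,White), (v,White)}.
A2 = A1; e.g. (p,White) stays out. (p,White) never enters ⇒ Black avoids the target.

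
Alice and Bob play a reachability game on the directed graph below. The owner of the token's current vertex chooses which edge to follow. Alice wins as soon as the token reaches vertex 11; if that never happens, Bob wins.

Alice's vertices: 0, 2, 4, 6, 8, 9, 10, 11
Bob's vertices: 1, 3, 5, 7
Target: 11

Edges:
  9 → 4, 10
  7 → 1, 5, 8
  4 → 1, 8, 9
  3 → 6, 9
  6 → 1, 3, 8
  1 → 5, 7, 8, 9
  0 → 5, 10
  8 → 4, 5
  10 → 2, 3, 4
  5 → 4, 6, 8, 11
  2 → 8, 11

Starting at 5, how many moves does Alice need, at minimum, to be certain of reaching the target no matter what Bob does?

7

A0 = {11}
A1: add {2} — 2 (Alice) has 2→11.
A2: add {10} — 10 (Alice) has 10→2.
A3: add {0, 9} — 0 (Alice) has 0→10; 9 (Alice) has 9→10.
A4: add {4} — 4 (Alice) has 4→9.
A5: add {8} — 8 (Alice) has 8→4.
A6: add {6} — 6 (Alice) has 6→8.
A7: add {3, 5} — 3 (Bob): all of {6, 9} already in; 5 (Bob): all of {4, 6, 8, 11} already in.
A8 = A7; e.g. 1 (Bob) can still go to 7. Fixed point.
5 enters the attractor at level 7, so Alice can force the target in 7 moves from there.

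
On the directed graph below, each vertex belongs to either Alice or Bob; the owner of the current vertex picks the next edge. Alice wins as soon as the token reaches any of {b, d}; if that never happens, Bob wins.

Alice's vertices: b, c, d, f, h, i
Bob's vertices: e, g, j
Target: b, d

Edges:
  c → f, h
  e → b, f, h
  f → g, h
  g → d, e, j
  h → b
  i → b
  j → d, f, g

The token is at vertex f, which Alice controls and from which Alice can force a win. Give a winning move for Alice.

A0 = {b, d}
A1: add {h, i} — h (Alice) has h→b; i (Alice) has i→b.
A2: add {c, f} — c (Alice) has c→h; f (Alice) has f→h.
A3: add {e} — e (Bob): all of {b, f, h} already in.
A4 = A3; e.g. g (Bob) can still go to j. Fixed point.
From f, successor h is in the attractor (rank 1); the other successor g is not.

h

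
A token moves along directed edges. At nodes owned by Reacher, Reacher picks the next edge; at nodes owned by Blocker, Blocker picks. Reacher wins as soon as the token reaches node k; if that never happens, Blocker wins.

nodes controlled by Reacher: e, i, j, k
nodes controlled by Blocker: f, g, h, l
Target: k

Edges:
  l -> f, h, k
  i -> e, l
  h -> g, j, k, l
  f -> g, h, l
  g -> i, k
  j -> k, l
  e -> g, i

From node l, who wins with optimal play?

A0 = {k}
A1: add {j} — j (Reacher) has j→k.
A2 = A1; e.g. e (Reacher) has no edge into A1. Fixed point.
l never enters the attractor, so Blocker can avoid the target forever.

Blocker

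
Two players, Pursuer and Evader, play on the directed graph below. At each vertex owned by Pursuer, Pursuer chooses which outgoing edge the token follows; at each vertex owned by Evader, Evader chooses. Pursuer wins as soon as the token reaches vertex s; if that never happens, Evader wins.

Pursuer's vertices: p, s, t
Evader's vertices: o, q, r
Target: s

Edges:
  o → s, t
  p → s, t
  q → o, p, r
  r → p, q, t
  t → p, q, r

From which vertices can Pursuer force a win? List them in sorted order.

A0 = {s}
A1: add {p} — p (Pursuer) has p→s.
A2: add {t} — t (Pursuer) has t→p.
A3: add {o} — o (Evader): all of {s, t} already in.
A4 = A3; e.g. q (Evader) can still go to r. Fixed point.
Pursuer's winning region = {o, p, s, t}.

o, p, s, t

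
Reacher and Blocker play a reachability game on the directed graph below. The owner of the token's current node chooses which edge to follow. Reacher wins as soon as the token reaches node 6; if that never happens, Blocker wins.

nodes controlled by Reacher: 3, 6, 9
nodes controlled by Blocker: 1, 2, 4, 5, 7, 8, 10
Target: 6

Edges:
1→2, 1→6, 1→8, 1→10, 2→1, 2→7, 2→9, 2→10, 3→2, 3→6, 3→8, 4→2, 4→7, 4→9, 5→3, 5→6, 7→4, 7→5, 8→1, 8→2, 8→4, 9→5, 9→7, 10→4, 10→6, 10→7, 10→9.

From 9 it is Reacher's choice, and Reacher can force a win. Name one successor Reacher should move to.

A0 = {6}
A1: add {3} — 3 (Reacher) has 3→6.
A2: add {5} — 5 (Blocker): all of {3, 6} already in.
A3: add {9} — 9 (Reacher) has 9→5.
A4 = A3; e.g. 1 (Blocker) can still go to 2. Fixed point.
From 9, successor 5 is in the attractor (rank 2); the other successor 7 is not.

5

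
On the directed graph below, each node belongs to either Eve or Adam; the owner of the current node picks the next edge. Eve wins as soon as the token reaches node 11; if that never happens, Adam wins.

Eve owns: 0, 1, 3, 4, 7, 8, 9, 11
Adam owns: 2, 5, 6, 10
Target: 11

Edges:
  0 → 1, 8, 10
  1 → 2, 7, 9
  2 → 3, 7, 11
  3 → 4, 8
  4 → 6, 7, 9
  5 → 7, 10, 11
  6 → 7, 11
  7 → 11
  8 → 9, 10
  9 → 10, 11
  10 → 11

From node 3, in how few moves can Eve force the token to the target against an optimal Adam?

A0 = {11}
A1: add {7, 9, 10} — 7 (Eve) has 7→11; 9 (Eve) has 9→11; 10 (Adam): all of {11} already in.
A2: add {0, 1, 4, 5, 6, 8} — 0 (Eve) has 0→10; 1 (Eve) has 1→7; 4 (Eve) has 4→7; 5 (Adam): all of {7, 10, 11} already in; 6 (Adam): all of {7, 11} already in; 8 (Eve) has 8→9.
A3: add {3} — 3 (Eve) has 3→4.
3 enters the attractor at level 3, so Eve can force the target in 3 moves from there.

3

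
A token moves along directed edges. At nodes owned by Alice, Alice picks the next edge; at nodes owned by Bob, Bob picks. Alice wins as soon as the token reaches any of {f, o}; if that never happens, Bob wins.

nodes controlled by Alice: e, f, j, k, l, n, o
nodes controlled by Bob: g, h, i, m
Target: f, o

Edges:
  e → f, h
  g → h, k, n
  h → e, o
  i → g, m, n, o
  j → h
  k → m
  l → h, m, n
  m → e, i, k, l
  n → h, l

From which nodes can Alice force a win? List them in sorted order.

A0 = {f, o}
A1: add {e} — e (Alice) has e→f.
A2: add {h} — h (Bob): all of {e, o} already in.
A3: add {j, l, n} — j (Alice) has j→h; l (Alice) has l→h; n (Alice) has n→h.
A4 = A3; e.g. g (Bob) can still go to k. Fixed point.
Alice's winning region = {e, f, h, j, l, n, o}.

e, f, h, j, l, n, o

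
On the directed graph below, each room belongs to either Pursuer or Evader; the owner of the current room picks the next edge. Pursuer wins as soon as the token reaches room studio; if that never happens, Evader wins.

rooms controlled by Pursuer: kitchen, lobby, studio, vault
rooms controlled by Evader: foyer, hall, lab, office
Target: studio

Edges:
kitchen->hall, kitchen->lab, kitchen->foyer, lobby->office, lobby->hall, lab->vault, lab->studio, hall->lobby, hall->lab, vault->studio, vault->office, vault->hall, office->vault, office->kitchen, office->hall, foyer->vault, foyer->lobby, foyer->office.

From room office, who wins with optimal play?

Evader

A0 = {studio}
A1: add {vault} — vault (Pursuer) has vault→studio.
A2: add {lab} — lab (Evader): all of {vault, studio} already in.
A3: add {kitchen} — kitchen (Pursuer) has kitchen→lab.
A4 = A3; e.g. lobby (Pursuer) has no edge into A3. Fixed point.
office never enters the attractor, so Evader can avoid the target forever.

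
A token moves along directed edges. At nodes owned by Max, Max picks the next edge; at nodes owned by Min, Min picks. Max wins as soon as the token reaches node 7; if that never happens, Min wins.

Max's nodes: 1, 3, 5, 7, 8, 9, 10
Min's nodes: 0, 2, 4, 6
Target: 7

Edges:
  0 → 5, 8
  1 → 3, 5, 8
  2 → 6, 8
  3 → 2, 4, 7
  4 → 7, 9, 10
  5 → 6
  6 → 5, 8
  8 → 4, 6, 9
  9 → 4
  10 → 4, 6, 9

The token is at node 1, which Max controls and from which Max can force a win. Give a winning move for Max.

3

A0 = {7}
A1: add {3} — 3 (Max) has 3→7.
A2: add {1} — 1 (Max) has 1→3.
A3 = A2; e.g. 0 (Min) can still go to 5. Fixed point.
From 1, successor 3 is in the attractor (rank 1); the other successors 5, 8 are not.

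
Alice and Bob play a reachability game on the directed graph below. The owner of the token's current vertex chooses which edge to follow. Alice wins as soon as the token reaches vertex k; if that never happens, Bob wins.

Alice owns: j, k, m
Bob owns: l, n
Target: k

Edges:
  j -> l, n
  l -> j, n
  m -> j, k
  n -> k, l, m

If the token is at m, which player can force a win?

A0 = {k}
A1: add {m} — m (Alice) has m→k.
A2 = A1; e.g. j (Alice) has no edge into A1. Fixed point.
m ∈ A1, so Alice can force the target.

Alice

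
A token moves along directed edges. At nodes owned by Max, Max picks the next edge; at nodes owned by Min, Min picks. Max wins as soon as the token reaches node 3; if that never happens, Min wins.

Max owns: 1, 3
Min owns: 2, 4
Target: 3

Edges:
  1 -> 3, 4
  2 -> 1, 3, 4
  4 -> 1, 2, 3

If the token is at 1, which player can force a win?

Max

A0 = {3}
A1: add {1} — 1 (Max) has 1→3.
A2 = A1; e.g. 2 (Min) can still go to 4. Fixed point.
1 ∈ A1, so Max can force the target.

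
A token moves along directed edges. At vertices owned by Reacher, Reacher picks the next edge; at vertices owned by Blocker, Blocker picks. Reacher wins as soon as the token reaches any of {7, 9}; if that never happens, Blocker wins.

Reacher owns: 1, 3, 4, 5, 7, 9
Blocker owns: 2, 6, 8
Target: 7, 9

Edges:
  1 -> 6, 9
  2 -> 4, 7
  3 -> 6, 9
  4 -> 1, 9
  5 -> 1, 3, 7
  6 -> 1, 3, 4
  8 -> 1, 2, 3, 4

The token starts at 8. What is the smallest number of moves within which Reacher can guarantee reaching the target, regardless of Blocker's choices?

A0 = {7, 9}
A1: add {1, 3, 4, 5} — 1 (Reacher) has 1→9; 3 (Reacher) has 3→9; 4 (Reacher) has 4→9; 5 (Reacher) has 5→7.
A2: add {2, 6} — 2 (Blocker): all of {4, 7} already in; 6 (Blocker): all of {1, 3, 4} already in.
A3: add {8} — 8 (Blocker): all of {1, 2, 3, 4} already in.
A3 = all vertices. Fixed point.
8 enters the attractor at level 3, so Reacher can force the target in 3 moves from there.

3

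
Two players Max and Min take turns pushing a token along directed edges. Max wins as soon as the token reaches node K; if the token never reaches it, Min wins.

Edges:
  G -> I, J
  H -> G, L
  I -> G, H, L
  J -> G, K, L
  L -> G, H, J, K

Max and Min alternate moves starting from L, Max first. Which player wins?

Track states (vertex, player-to-move).
A0 = {(K,Max), (K,Min)}
A1: add {(J,Max), (L,Max)}.
(L,Max) ∈ A1 ⇒ Max forces the target.

Max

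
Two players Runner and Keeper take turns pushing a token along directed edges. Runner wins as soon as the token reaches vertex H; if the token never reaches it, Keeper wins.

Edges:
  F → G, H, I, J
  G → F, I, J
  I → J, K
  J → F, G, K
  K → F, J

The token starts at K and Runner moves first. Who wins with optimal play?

Track states (vertex, player-to-move).
A0 = {(H,Runner), (H,Keeper)}
A1: add {(F,Runner)}.
A2 = A1; e.g. (F,Keeper) stays out. (K,Runner) never enters ⇒ Keeper avoids the target.

Keeper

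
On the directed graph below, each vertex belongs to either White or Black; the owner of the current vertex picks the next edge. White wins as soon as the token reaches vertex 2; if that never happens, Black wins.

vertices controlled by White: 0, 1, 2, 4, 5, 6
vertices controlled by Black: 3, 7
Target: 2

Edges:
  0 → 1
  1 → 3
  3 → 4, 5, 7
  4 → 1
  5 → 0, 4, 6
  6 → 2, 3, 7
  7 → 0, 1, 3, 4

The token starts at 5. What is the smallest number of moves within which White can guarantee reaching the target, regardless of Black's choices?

A0 = {2}
A1: add {6} — 6 (White) has 6→2.
A2: add {5} — 5 (White) has 5→6.
A3 = A2; e.g. 0 (White) has no edge into A2. Fixed point.
5 enters the attractor at level 2, so White can force the target in 2 moves from there.

2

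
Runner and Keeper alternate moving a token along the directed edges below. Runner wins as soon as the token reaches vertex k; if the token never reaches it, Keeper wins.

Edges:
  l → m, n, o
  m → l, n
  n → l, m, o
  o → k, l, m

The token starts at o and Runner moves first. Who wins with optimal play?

Track states (vertex, player-to-move).
A0 = {(k,Runner), (k,Keeper)}
A1: add {(o,Runner)}.
(o,Runner) ∈ A1 ⇒ Runner forces the target.

Runner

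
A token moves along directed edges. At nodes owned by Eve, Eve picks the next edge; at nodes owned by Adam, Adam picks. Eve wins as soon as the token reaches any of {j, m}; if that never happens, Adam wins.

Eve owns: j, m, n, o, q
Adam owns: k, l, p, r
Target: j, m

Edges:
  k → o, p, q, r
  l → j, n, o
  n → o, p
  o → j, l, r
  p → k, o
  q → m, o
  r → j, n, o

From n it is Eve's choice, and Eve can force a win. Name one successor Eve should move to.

A0 = {j, m}
A1: add {o, q} — o (Eve) has o→j; q (Eve) has q→m.
A2: add {n} — n (Eve) has n→o.
A3: add {l, r} — l (Adam): all of {j, n, o} already in; r (Adam): all of {j, n, o} already in.
A4 = A3; e.g. k (Adam) can still go to p. Fixed point.
From n, successor o is in the attractor (rank 1); the other successor p is not.

o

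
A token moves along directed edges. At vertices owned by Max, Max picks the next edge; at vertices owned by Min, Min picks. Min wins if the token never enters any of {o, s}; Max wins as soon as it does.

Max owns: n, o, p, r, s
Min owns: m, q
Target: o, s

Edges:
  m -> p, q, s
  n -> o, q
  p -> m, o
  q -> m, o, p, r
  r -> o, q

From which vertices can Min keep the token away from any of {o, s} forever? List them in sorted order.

m, q

A0 = {o, s}
A1: add {n, p, r} — n (Max) has n→o; p (Max) has p→o; r (Max) has r→o.
A2 = A1; e.g. m (Min) can still go to q. Fixed point.
Max's attractor = {n, o, p, r, s}; Min avoids the target exactly from the complement.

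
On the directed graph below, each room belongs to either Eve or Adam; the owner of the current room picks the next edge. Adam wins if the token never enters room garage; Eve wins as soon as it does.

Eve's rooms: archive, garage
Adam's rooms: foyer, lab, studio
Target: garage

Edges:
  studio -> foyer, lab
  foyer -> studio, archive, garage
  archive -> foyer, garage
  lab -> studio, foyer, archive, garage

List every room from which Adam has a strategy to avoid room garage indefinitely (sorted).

A0 = {garage}
A1: add {archive} — archive (Eve) has archive→garage.
A2 = A1; e.g. studio (Adam) can still go to foyer. Fixed point.
Eve's attractor = {archive, garage}; Adam avoids the target exactly from the complement.

foyer, lab, studio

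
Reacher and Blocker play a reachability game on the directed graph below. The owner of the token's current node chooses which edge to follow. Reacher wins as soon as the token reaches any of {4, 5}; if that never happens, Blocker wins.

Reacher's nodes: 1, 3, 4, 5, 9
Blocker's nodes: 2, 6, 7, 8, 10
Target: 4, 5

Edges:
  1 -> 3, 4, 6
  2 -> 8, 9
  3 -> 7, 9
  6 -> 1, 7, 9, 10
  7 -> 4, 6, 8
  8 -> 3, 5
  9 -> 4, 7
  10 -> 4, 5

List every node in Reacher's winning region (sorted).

A0 = {4, 5}
A1: add {1, 9, 10} — 1 (Reacher) has 1→4; 9 (Reacher) has 9→4; 10 (Blocker): all of {4, 5} already in.
A2: add {3} — 3 (Reacher) has 3→9.
A3: add {8} — 8 (Blocker): all of {3, 5} already in.
A4: add {2} — 2 (Blocker): all of {8, 9} already in.
A5 = A4; e.g. 6 (Blocker) can still go to 7. Fixed point.
Reacher's winning region = {1, 2, 3, 4, 5, 8, 9, 10}.

1, 2, 3, 4, 5, 8, 9, 10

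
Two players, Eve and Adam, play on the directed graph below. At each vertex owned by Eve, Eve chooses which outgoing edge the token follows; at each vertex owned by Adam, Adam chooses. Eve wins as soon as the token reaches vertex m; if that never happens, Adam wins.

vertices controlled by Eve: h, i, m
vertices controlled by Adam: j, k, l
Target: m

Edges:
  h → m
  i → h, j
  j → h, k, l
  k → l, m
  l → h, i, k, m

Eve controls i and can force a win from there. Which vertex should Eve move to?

h

A0 = {m}
A1: add {h} — h (Eve) has h→m.
A2: add {i} — i (Eve) has i→h.
A3 = A2; e.g. j (Adam) can still go to k. Fixed point.
From i, successor h is in the attractor (rank 1); the other successor j is not.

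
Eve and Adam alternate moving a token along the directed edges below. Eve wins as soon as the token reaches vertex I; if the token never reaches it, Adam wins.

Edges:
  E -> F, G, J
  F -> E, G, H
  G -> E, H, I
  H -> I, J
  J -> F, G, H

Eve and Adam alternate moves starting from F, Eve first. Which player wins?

Adam

Track states (vertex, player-to-move).
A0 = {(I,Eve), (I,Adam)}
A1: add {(G,Eve), (H,Eve)}.
A2 = A1; e.g. (E,Eve) stays out. (F,Eve) never enters ⇒ Adam avoids the target.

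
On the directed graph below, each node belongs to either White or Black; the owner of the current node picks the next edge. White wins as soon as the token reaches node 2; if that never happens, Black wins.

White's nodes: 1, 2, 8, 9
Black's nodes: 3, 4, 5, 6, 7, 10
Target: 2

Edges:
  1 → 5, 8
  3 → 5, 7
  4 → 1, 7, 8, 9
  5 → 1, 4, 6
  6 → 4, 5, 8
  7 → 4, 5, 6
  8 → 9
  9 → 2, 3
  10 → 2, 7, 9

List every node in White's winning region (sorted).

1, 2, 8, 9

A0 = {2}
A1: add {9} — 9 (White) has 9→2.
A2: add {8} — 8 (White) has 8→9.
A3: add {1} — 1 (White) has 1→8.
A4 = A3; e.g. 3 (Black) can still go to 5. Fixed point.
White's winning region = {1, 2, 8, 9}.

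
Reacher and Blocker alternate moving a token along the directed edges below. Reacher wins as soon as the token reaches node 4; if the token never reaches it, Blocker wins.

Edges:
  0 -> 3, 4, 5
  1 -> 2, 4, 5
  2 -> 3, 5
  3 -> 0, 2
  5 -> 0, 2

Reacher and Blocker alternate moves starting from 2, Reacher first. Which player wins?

Track states (vertex, player-to-move).
A0 = {(4,Reacher), (4,Blocker)}
A1: add {(0,Reacher), (1,Reacher)}.
A2 = A1; e.g. (0,Blocker) stays out. (2,Reacher) never enters ⇒ Blocker avoids the target.

Blocker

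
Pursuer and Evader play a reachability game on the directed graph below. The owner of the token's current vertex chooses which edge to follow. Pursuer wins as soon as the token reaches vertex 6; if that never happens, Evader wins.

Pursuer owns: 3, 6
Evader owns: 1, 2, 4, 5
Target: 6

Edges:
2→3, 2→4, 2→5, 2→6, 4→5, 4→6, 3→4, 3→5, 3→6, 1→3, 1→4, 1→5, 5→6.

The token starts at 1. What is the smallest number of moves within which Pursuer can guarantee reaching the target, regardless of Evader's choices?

A0 = {6}
A1: add {3, 5} — 3 (Pursuer) has 3→6; 5 (Evader): all of {6} already in.
A2: add {4} — 4 (Evader): all of {5, 6} already in.
A3: add {1, 2} — 1 (Evader): all of {3, 4, 5} already in; 2 (Evader): all of {3, 4, 5, 6} already in.
A3 = all vertices. Fixed point.
1 enters the attractor at level 3, so Pursuer can force the target in 3 moves from there.

3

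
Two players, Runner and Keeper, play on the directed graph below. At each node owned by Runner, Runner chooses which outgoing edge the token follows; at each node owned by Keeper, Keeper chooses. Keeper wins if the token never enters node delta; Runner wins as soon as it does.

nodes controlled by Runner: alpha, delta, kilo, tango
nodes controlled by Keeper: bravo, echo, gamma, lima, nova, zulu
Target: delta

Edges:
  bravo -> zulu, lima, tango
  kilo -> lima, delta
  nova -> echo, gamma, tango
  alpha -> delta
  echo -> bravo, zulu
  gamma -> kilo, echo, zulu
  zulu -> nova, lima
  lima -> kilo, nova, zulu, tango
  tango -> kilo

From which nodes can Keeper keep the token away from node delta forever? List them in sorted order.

A0 = {delta}
A1: add {alpha, kilo} — kilo (Runner) has kilo→delta; alpha (Runner) has alpha→delta.
A2: add {tango} — tango (Runner) has tango→kilo.
A3 = A2; e.g. bravo (Keeper) can still go to zulu. Fixed point.
Runner's attractor = {alpha, delta, kilo, tango}; Keeper avoids the target exactly from the complement.

bravo, echo, gamma, lima, nova, zulu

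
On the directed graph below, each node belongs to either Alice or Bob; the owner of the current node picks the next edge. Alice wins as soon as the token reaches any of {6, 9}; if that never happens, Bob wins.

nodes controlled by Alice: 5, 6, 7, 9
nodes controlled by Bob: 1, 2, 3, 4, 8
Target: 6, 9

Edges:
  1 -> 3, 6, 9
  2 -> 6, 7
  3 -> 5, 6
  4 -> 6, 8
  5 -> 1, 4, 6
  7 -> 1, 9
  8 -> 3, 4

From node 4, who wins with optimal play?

Bob

A0 = {6, 9}
A1: add {5, 7} — 5 (Alice) has 5→6; 7 (Alice) has 7→9.
A2: add {2, 3} — 2 (Bob): all of {6, 7} already in; 3 (Bob): all of {5, 6} already in.
A3: add {1} — 1 (Bob): all of {3, 6, 9} already in.
A4 = A3; e.g. 4 (Bob) can still go to 8. Fixed point.
4 never enters the attractor, so Bob can avoid the target forever.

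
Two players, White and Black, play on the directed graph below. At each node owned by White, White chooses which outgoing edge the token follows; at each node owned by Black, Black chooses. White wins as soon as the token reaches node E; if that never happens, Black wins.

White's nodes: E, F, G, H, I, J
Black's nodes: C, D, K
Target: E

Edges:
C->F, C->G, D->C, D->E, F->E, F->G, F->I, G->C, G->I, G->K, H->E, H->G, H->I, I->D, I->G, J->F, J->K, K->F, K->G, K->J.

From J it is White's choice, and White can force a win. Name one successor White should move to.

A0 = {E}
A1: add {F, H} — F (White) has F→E; H (White) has H→E.
A2: add {J} — J (White) has J→F.
A3 = A2; e.g. C (Black) can still go to G. Fixed point.
From J, successor F is in the attractor (rank 1); the other successor K is not.

F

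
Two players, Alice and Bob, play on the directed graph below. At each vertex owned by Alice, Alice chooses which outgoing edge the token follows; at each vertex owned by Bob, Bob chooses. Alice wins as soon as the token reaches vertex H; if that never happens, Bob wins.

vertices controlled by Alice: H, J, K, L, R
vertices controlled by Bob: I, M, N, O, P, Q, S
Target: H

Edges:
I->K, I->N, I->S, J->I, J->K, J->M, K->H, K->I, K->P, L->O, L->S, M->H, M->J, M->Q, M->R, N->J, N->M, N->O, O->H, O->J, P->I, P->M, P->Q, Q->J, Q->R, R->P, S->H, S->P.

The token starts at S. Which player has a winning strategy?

A0 = {H}
A1: add {K} — K (Alice) has K→H.
A2: add {J} — J (Alice) has J→K.
A3: add {O} — O (Bob): all of {H, J} already in.
A4: add {L} — L (Alice) has L→O.
A5 = A4; e.g. I (Bob) can still go to N. Fixed point.
S never enters the attractor, so Bob can avoid the target forever.

Bob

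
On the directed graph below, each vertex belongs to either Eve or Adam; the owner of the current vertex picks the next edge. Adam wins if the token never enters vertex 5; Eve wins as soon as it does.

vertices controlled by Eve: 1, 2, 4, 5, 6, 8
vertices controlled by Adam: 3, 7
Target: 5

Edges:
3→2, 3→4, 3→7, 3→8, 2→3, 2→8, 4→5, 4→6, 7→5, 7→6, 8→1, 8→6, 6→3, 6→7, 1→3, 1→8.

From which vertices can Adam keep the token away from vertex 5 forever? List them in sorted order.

A0 = {5}
A1: add {4} — 4 (Eve) has 4→5.
A2 = A1; e.g. 1 (Eve) has no edge into A1. Fixed point.
Eve's attractor = {4, 5}; Adam avoids the target exactly from the complement.

1, 2, 3, 6, 7, 8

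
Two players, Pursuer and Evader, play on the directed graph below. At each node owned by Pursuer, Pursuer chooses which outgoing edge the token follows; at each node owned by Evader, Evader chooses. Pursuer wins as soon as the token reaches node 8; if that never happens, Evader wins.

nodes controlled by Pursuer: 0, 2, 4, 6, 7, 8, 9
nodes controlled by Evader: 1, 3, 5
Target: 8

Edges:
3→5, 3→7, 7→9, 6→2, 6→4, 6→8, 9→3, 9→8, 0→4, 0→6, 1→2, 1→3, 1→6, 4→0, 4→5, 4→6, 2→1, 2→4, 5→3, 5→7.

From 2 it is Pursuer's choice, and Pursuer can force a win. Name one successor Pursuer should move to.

4

A0 = {8}
A1: add {6, 9} — 6 (Pursuer) has 6→8; 9 (Pursuer) has 9→8.
A2: add {0, 4, 7} — 0 (Pursuer) has 0→6; 4 (Pursuer) has 4→6; 7 (Pursuer) has 7→9.
A3: add {2} — 2 (Pursuer) has 2→4.
A4 = A3; e.g. 1 (Evader) can still go to 3. Fixed point.
From 2, successor 4 is in the attractor (rank 2); the other successor 1 is not.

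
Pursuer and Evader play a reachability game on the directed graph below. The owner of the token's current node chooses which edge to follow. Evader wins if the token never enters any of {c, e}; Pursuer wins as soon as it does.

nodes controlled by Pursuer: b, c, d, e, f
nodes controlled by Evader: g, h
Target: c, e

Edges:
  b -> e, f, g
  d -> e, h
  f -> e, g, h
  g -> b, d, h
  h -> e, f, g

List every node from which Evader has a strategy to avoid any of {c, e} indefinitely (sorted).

A0 = {c, e}
A1: add {b, d, f} — b (Pursuer) has b→e; d (Pursuer) has d→e; f (Pursuer) has f→e.
A2 = A1; e.g. g (Evader) can still go to h. Fixed point.
Pursuer's attractor = {b, c, d, e, f}; Evader avoids the target exactly from the complement.

g, h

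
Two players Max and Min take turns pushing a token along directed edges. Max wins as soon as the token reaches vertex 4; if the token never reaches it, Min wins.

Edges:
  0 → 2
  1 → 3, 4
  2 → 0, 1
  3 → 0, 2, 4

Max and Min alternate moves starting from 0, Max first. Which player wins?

Min

Track states (vertex, player-to-move).
A0 = {(4,Max), (4,Min)}
A1: add {(1,Max), (3,Max)}.
A2: add {(1,Min)}.
A3: add {(2,Max)}.
A4: add {(0,Min)}.
A5 = A4; e.g. (0,Max) stays out. (0,Max) never enters ⇒ Min avoids the target.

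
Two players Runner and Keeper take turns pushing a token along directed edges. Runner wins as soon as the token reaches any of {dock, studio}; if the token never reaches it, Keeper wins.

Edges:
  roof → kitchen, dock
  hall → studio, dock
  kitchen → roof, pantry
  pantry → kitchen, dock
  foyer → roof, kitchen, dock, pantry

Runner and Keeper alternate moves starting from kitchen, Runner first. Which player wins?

Keeper

Track states (vertex, player-to-move).
A0 = {(studio,Runner), (studio,Keeper), (dock,Runner), (dock,Keeper)}
A1: add {(roof,Runner), (hall,Runner), (hall,Keeper), (pantry,Runner), (foyer,Runner)}.
A2: add {(kitchen,Keeper)}.
A3 = A2; e.g. (roof,Keeper) stays out. (kitchen,Runner) never enters ⇒ Keeper avoids the target.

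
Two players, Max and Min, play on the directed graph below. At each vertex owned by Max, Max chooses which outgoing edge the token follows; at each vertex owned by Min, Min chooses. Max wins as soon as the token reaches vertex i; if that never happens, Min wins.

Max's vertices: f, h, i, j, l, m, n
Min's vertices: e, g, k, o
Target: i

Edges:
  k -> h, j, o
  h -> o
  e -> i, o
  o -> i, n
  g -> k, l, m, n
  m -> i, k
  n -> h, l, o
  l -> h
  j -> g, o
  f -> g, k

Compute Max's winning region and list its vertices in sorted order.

i, m

A0 = {i}
A1: add {m} — m (Max) has m→i.
A2 = A1; e.g. e (Min) can still go to o. Fixed point.
Max's winning region = {i, m}.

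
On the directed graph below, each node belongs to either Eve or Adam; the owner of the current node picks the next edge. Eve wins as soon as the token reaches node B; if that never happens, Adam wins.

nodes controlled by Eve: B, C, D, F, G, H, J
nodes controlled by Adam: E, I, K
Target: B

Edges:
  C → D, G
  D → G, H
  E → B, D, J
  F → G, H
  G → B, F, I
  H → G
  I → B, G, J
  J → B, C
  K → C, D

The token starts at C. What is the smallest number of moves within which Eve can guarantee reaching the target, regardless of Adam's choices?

2

A0 = {B}
A1: add {G, J} — G (Eve) has G→B; J (Eve) has J→B.
A2: add {C, D, F, H, I} — C (Eve) has C→G; D (Eve) has D→G; F (Eve) has F→G; H (Eve) has H→G; I (Adam): all of {B, G, J} already in.
C enters the attractor at level 2, so Eve can force the target in 2 moves from there.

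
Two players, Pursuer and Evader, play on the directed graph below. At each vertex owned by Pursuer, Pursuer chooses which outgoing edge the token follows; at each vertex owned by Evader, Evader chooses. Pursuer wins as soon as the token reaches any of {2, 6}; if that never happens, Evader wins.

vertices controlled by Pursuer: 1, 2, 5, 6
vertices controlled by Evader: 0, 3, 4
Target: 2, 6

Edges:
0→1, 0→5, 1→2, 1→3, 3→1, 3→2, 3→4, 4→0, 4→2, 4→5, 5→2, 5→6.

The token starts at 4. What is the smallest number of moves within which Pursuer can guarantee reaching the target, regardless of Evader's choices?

3

A0 = {2, 6}
A1: add {1, 5} — 1 (Pursuer) has 1→2; 5 (Pursuer) has 5→2.
A2: add {0} — 0 (Evader): all of {1, 5} already in.
A3: add {4} — 4 (Evader): all of {0, 2, 5} already in.
4 enters the attractor at level 3, so Pursuer can force the target in 3 moves from there.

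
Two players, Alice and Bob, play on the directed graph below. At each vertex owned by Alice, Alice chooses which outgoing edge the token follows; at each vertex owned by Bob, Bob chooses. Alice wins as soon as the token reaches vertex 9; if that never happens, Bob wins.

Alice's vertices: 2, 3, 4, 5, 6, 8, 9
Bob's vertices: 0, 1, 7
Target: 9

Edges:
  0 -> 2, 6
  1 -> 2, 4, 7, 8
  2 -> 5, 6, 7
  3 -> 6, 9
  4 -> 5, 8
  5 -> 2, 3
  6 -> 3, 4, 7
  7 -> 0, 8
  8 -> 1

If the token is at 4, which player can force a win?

A0 = {9}
A1: add {3} — 3 (Alice) has 3→9.
A2: add {5, 6} — 5 (Alice) has 5→3; 6 (Alice) has 6→3.
A3: add {2, 4} — 2 (Alice) has 2→5; 4 (Alice) has 4→5.
4 ∈ A3, so Alice can force the target.

Alice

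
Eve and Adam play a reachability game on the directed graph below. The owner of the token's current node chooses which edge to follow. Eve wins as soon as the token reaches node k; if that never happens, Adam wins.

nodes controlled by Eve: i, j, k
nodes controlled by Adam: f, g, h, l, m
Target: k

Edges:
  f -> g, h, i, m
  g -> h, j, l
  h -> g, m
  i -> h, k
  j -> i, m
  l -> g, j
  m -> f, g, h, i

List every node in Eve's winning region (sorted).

i, j, k

A0 = {k}
A1: add {i} — i (Eve) has i→k.
A2: add {j} — j (Eve) has j→i.
A3 = A2; e.g. f (Adam) can still go to g. Fixed point.
Eve's winning region = {i, j, k}.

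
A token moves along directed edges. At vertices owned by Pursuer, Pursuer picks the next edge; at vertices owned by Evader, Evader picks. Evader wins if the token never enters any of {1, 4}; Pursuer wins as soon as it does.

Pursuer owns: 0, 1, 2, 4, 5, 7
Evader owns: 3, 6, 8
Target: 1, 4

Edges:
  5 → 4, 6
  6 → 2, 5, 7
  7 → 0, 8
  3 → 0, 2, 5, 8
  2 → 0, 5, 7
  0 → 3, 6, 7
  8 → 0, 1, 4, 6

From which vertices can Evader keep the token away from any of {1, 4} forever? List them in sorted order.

A0 = {1, 4}
A1: add {5} — 5 (Pursuer) has 5→4.
A2: add {2} — 2 (Pursuer) has 2→5.
A3 = A2; e.g. 0 (Pursuer) has no edge into A2. Fixed point.
Pursuer's attractor = {1, 2, 4, 5}; Evader avoids the target exactly from the complement.

0, 3, 6, 7, 8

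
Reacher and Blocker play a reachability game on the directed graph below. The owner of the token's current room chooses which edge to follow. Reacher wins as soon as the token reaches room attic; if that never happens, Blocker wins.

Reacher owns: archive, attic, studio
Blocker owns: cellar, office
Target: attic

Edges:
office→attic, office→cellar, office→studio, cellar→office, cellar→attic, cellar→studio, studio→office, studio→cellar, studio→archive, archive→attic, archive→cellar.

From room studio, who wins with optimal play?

A0 = {attic}
A1: add {archive} — archive (Reacher) has archive→attic.
A2: add {studio} — studio (Reacher) has studio→archive.
A3 = A2; e.g. office (Blocker) can still go to cellar. Fixed point.
studio ∈ A2, so Reacher can force the target.

Reacher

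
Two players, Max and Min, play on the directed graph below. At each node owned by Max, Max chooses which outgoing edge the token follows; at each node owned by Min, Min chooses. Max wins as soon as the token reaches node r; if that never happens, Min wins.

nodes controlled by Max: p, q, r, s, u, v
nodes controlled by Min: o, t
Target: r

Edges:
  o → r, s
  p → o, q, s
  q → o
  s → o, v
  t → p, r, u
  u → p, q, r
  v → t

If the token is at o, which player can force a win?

Min

A0 = {r}
A1: add {u} — u (Max) has u→r.
A2 = A1; e.g. o (Min) can still go to s. Fixed point.
o never enters the attractor, so Min can avoid the target forever.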